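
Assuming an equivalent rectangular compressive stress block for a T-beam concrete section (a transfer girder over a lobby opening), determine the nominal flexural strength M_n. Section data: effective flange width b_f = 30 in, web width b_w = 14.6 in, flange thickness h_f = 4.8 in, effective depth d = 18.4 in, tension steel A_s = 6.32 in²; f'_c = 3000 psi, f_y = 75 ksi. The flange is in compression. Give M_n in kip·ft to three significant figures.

M_n ≈ 598 kip·ft

Tension: T = A_s f_y = 6.32 × 75 = 474 kips.
Try a within the flange: a = T/(0.85 f'_c b_f) = 474/(0.85 × 3 × 30) = 6.196 in.
a = 6.196 > h_f = 4.8 in: the block extends into the web. Split into flange-overhang and web parts.
C_f = 0.85 f'_c (b_f − b_w) h_f = 0.85 × 3 × (30 − 14.6) × 4.8 = 188.5 kips.
Remaining web compression depth: a_w = (T − C_f)/(0.85 f'_c b_w) = (474 − 188.5)/(0.85 × 3 × 14.6) = 7.669 in.
M_n = C_f(d − h_f/2) + (T − C_f)(d − a_w/2) = 188.5 × (18.4 − 2.4) + 285.5 × (18.4 − 3.8345) = 3016.0 + 4158.5 = 7174.5 kip·in.
M_n = 7174.5/12 = 597.88 kip·ft.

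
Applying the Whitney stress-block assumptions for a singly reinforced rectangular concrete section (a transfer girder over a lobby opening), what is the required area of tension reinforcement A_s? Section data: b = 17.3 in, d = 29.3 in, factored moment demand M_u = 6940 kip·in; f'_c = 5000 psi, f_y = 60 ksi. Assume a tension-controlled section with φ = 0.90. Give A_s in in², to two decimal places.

M_n = M_u/φ = 6940/0.90 = 7711.11 kip·in.
From M_n = 0.85 f'_c a b (d − a/2):
a = d − √(d² − 2M_n/(0.85 f'_c b)) = 29.3 − √(29.3² − 2 × 7711.11/(0.85 × 5 × 17.3)) = 3.830 in.
A_s = 0.85 f'_c a b / f_y = 0.85 × 5 × 3.830 × 17.3 / 60 = 4.693 in².

A_s ≈ 4.69 in²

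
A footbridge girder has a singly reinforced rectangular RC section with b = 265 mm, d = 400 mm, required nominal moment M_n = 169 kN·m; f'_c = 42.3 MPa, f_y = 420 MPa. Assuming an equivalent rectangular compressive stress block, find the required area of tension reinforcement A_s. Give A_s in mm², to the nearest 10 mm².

A_s ≈ 1070 mm²

With M_n = 0.85 f'_c a b (d − a/2), solve the quadratic for a:
a = d − √(d² − 2M_n/(0.85 f'_c b)) = 400 − √(400² − 2 × 169×10⁶/(0.85 × 42.3 × 265)) = 47.12 mm.
A_s = 0.85 f'_c a b / f_y = 0.85 × 42.3 × 47.12 × 265 / 420 = 1069.0 mm².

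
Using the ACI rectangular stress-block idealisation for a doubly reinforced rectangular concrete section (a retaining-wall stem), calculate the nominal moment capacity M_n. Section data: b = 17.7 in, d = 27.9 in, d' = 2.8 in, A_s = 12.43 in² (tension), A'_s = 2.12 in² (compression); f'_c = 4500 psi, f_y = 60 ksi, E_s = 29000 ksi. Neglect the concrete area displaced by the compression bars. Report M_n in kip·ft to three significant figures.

M_n ≈ 1470 kip·ft

Assume both steels yield.
a = (A_s − A'_s) f_y/(0.85 f'_c b) = (12.43 − 2.12) × 60/(0.85 × 4.5 × 17.7) = 9.137 in.
c = a/β₁ = 9.137/0.825 = 11.075 in; ε'_s = 0.003(c − d')/c = 0.0022 ≥ ε_y = 0.0021, so the compression steel yields.
M_n = (A_s − A'_s) f_y (d − a/2) + A'_s f_y (d − d') = 618.6 × (27.9 − 4.5685) + 127.2 × (27.9 − 2.8) = 14432.9 + 3192.7 = 17625.6 kip·in = 17625.6/12 = 1468.80 kip·ft.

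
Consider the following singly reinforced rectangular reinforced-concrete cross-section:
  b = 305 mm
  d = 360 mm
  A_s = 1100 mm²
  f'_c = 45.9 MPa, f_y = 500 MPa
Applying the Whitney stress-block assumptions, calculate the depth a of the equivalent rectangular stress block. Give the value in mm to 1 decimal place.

T = A_s f_y = 1100 × 500 = 550000 N = 550 kN.
Setting C = 0.85 f'_c a b equal to T: a = 550000/(0.85 × 45.9 × 305) = 46.2 mm.

a ≈ 46.2 mm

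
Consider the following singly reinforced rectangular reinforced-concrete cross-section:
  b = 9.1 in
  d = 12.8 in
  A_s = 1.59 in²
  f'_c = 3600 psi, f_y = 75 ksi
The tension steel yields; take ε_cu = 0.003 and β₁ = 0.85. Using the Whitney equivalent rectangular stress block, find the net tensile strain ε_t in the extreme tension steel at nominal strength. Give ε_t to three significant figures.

ε_t ≈ 0.00462

a = A_s f_y/(0.85 f'_c b) = 4.282 in.
β₁ = 0.85, so c = a/β₁ = 4.282/0.85 = 5.038 in.
From the linear strain diagram with ε_cu = 0.003: ε_t = 0.003 (d − c)/c = 0.003 × (12.8 − 5.038)/5.038 = 0.00462.
ε_t is between 0.004 and 0.005 — transition zone.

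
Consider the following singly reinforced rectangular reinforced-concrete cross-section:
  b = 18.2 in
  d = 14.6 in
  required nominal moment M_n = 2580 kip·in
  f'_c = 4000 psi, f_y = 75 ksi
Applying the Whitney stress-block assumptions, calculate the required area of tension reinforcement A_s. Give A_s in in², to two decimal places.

A_s ≈ 2.65 in²

From M_n = 0.85 f'_c a b (d − a/2):
a = d − √(d² − 2M_n/(0.85 f'_c b)) = 14.6 − √(14.6² − 2 × 2580/(0.85 × 4 × 18.2)) = 3.208 in.
A_s = 0.85 f'_c a b / f_y = 0.85 × 4 × 3.208 × 18.2 / 75 = 2.647 in².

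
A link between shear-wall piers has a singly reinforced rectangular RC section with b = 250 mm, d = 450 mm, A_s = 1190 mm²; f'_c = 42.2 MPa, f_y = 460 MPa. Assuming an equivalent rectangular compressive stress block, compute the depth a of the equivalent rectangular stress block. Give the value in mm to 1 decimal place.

a ≈ 61.0 mm

T = A_s f_y = 1190 × 460 = 547400 N = 547.4 kN.
Setting C = 0.85 f'_c a b equal to T: a = 547400/(0.85 × 42.2 × 250) = 61.0 mm.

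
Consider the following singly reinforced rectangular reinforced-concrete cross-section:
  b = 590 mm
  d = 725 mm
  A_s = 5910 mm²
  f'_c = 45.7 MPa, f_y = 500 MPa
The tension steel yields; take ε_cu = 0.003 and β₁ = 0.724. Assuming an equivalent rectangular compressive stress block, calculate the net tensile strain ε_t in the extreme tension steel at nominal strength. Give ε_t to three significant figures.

a = A_s f_y/(0.85 f'_c b) = 128.93 mm.
β₁ = 0.724, so c = a/β₁ = 128.93/0.724 = 178.08 mm.
From the linear strain diagram with ε_cu = 0.003: ε_t = 0.003 (d − c)/c = 0.003 × (725 − 178.08)/178.08 = 0.00921.
Since ε_t ≥ 0.005, the section is tension-controlled.

ε_t ≈ 0.00921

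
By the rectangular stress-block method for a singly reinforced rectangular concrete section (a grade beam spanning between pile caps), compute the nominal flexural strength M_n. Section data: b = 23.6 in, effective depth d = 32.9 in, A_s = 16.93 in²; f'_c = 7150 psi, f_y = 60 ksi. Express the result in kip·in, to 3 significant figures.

T = A_s f_y = 16.93 × 60 = 1015.8 kips.
a = T/(0.85 f'_c b) = 1015.8/(0.85 × 7.15 × 23.6) = 7.082 in.
M_n = T(d − a/2) = 1015.8 × (32.9 − 3.541) = 29822.9 kip·in.

M_n ≈ 29800 kip·in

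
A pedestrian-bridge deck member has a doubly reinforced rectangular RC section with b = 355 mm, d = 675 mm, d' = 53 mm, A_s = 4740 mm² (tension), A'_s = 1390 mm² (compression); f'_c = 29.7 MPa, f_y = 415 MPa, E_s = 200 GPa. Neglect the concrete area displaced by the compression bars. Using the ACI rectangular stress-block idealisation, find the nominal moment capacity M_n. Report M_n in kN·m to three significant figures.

Assume both tension and compression steel yield.
Net tension couple steel: A_s − A'_s = 3350 mm².
a = (A_s − A'_s) f_y / (0.85 f'_c b) = 1390250/(0.85 × 29.7 × 355) = 155.13 mm.
c = a/β₁ = 155.13/0.838 = 185.12 mm; ε'_s = 0.003(c − d')/c = 0.0021 ≥ f_y/E_s = 0.0021, so compression steel does yield.
M_n = (A_s − A'_s) f_y (d − a/2) + A'_s f_y (d − d') = [1390250 × (675 − 77.565) + 576850 × (675 − 53)] × 10⁻⁶ = 830.58 + 358.80 = 1189.38 kN·m.

M_n ≈ 1190 kN·m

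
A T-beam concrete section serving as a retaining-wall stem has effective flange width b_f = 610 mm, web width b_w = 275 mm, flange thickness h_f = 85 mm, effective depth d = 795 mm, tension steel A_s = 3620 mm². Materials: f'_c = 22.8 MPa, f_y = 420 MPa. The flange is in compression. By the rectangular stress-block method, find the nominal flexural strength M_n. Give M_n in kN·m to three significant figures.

M_n ≈ 1100 kN·m

Tension: T = A_s f_y = 3620 × 420 = 1520400 N.
Try a within the flange: a = T/(0.85 f'_c b_f) = 1520400/(0.85 × 22.8 × 610) = 128.61 mm.
a = 128.61 > h_f = 85 mm: the block extends into the web. Split into flange-overhang and web parts.
C_f = 0.85 f'_c (b_f − b_w) h_f = 0.85 × 22.8 × (610 − 275) × 85 = 551846 N.
Remaining web compression depth: a_w = (T − C_f)/(0.85 f'_c b_w) = (1520400 − 551846)/(0.85 × 22.8 × 275) = 181.73 mm.
M_n = C_f(d − h_f/2) + (T − C_f)(d − a_w/2) = 551846 × (795 − 42.5) + 968554 × (795 − 90.865) = 415.26 + 681.99 = 1097.25 × 10⁶ N·mm.
M_n = 1097.25 kN·m.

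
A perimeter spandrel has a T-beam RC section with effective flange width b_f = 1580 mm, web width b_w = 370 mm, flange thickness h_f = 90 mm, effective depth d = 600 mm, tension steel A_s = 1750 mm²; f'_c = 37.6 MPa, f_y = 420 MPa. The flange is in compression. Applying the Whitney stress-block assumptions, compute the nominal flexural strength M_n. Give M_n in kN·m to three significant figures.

M_n ≈ 436 kN·m

Tension: T = A_s f_y = 1750 × 420 = 735000 N.
Try a within the flange: a = T/(0.85 f'_c b_f) = 735000/(0.85 × 37.6 × 1580) = 14.56 mm.
Since a = 14.56 ≤ h_f = 90 mm, the stress block lies entirely in the flange; analyse as a rectangular beam of width b_f.
M_n = T(d − a/2) = 735000 × (600 − 7.28) = 435.65 × 10⁶ N·mm.
M_n = 435.65 kN·m.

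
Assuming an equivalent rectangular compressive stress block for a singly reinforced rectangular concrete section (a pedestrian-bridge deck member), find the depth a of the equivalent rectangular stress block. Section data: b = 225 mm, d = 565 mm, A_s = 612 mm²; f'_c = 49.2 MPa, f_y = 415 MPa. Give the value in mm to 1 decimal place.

a ≈ 27.0 mm

T = A_s f_y = 612 × 415 = 253980 N = 253.98 kN.
Setting C = 0.85 f'_c a b equal to T: a = 253980/(0.85 × 49.2 × 225) = 27.0 mm.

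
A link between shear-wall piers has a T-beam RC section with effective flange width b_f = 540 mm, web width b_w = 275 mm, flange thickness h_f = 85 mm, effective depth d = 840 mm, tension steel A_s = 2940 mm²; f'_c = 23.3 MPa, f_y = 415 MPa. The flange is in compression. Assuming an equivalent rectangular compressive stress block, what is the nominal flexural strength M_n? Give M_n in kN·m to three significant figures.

Tension: T = A_s f_y = 2940 × 415 = 1220100 N.
Try a within the flange: a = T/(0.85 f'_c b_f) = 1220100/(0.85 × 23.3 × 540) = 114.08 mm.
a = 114.08 > h_f = 85 mm: the block extends into the web. Split into flange-overhang and web parts.
C_f = 0.85 f'_c (b_f − b_w) h_f = 0.85 × 23.3 × (540 − 275) × 85 = 446108 N.
Remaining web compression depth: a_w = (T − C_f)/(0.85 f'_c b_w) = (1220100 − 446108)/(0.85 × 23.3 × 275) = 142.11 mm.
M_n = C_f(d − h_f/2) + (T − C_f)(d − a_w/2) = 446108 × (840 − 42.5) + 773992 × (840 − 71.055) = 355.77 + 595.16 = 950.93 × 10⁶ N·mm.
M_n = 950.93 kN·m.

M_n ≈ 951 kN·m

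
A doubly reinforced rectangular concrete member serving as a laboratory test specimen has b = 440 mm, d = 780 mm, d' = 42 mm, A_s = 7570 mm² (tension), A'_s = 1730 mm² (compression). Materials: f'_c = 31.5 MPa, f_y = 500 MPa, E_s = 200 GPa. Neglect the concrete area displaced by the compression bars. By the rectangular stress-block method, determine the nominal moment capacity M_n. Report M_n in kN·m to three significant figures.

Assume both tension and compression steel yield.
Net tension couple steel: A_s − A'_s = 5840 mm².
a = (A_s − A'_s) f_y / (0.85 f'_c b) = 2920000/(0.85 × 31.5 × 440) = 247.86 mm.
c = a/β₁ = 247.86/0.825 = 300.44 mm; ε'_s = 0.003(c − d')/c = 0.0026 ≥ f_y/E_s = 0.0025, so compression steel does yield.
M_n = (A_s − A'_s) f_y (d − a/2) + A'_s f_y (d − d') = [2920000 × (780 − 123.93) + 865000 × (780 − 42)] × 10⁻⁶ = 1915.72 + 638.37 = 2554.09 kN·m.

M_n ≈ 2550 kN·m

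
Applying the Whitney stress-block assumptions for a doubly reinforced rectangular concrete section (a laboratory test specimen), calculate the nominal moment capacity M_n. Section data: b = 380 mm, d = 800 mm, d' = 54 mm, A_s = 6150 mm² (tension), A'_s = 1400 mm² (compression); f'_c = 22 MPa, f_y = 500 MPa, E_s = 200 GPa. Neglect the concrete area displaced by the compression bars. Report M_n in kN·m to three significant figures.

M_n ≈ 2030 kN·m

Assume both tension and compression steel yield.
Net tension couple steel: A_s − A'_s = 4750 mm².
a = (A_s − A'_s) f_y / (0.85 f'_c b) = 2375000/(0.85 × 22 × 380) = 334.22 mm.
c = a/β₁ = 334.22/0.85 = 393.20 mm; ε'_s = 0.003(c − d')/c = 0.0026 ≥ f_y/E_s = 0.0025, so compression steel does yield.
M_n = (A_s − A'_s) f_y (d − a/2) + A'_s f_y (d − d') = [2375000 × (800 − 167.11) + 700000 × (800 − 54)] × 10⁻⁶ = 1503.11 + 522.20 = 2025.31 kN·m.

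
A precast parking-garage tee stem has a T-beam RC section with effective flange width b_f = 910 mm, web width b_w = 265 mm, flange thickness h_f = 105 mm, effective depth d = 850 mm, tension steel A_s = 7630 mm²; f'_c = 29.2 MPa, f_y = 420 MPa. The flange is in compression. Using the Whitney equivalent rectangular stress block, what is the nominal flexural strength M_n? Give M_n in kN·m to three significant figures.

Tension: T = A_s f_y = 7630 × 420 = 3204600 N.
Try a within the flange: a = T/(0.85 f'_c b_f) = 3204600/(0.85 × 29.2 × 910) = 141.88 mm.
a = 141.88 > h_f = 105 mm: the block extends into the web. Split into flange-overhang and web parts.
C_f = 0.85 f'_c (b_f − b_w) h_f = 0.85 × 29.2 × (910 − 265) × 105 = 1680935 N.
Remaining web compression depth: a_w = (T − C_f)/(0.85 f'_c b_w) = (3204600 − 1680935)/(0.85 × 29.2 × 265) = 231.66 mm.
M_n = C_f(d − h_f/2) + (T − C_f)(d − a_w/2) = 1680935 × (850 − 52.5) + 1523665 × (850 − 115.83) = 1340.55 + 1118.63 = 2459.18 × 10⁶ N·mm.
M_n = 2459.18 kN·m.

M_n ≈ 2460 kN·m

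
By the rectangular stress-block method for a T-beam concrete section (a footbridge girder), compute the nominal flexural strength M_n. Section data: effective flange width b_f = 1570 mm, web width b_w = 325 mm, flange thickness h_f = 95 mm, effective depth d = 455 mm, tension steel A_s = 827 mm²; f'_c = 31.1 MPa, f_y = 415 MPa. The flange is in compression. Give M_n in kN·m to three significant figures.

Tension: T = A_s f_y = 827 × 415 = 343205 N.
Try a within the flange: a = T/(0.85 f'_c b_f) = 343205/(0.85 × 31.1 × 1570) = 8.27 mm.
Since a = 8.27 ≤ h_f = 95 mm, the stress block lies entirely in the flange; analyse as a rectangular beam of width b_f.
M_n = T(d − a/2) = 343205 × (455 − 4.135) = 154.74 × 10⁶ N·mm.
M_n = 154.74 kN·m.

M_n ≈ 155 kN·m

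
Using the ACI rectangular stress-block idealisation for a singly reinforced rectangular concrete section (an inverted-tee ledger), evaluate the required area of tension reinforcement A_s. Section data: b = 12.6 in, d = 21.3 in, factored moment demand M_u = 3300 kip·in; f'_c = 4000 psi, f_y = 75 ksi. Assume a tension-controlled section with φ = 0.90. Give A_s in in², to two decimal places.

A_s ≈ 2.57 in²

M_n = M_u/φ = 3300/0.90 = 3666.67 kip·in.
From M_n = 0.85 f'_c a b (d − a/2):
a = d − √(d² − 2M_n/(0.85 f'_c b)) = 21.3 − √(21.3² − 2 × 3666.67/(0.85 × 4 × 12.6)) = 4.492 in.
A_s = 0.85 f'_c a b / f_y = 0.85 × 4 × 4.492 × 12.6 / 75 = 2.566 in².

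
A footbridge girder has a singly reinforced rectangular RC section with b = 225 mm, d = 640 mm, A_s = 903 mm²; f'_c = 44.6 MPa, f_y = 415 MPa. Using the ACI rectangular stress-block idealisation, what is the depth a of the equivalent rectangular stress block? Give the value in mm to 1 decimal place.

a ≈ 43.9 mm

T = A_s f_y = 903 × 415 = 374745 N = 374.745 kN.
Setting C = 0.85 f'_c a b equal to T: a = 374745/(0.85 × 44.6 × 225) = 43.9 mm.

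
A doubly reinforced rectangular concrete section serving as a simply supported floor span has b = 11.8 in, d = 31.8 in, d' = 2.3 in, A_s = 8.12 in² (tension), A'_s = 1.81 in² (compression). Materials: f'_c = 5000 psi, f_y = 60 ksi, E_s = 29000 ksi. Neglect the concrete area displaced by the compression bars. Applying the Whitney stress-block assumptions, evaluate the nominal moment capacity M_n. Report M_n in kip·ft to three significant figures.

Assume both steels yield.
a = (A_s − A'_s) f_y/(0.85 f'_c b) = (8.12 − 1.81) × 60/(0.85 × 5 × 11.8) = 7.549 in.
c = a/β₁ = 7.549/0.8 = 9.436 in; ε'_s = 0.003(c − d')/c = 0.0023 ≥ ε_y = 0.0021, so the compression steel yields.
M_n = (A_s − A'_s) f_y (d − a/2) + A'_s f_y (d − d') = 378.6 × (31.8 − 3.7745) + 108.6 × (31.8 − 2.3) = 10610.5 + 3203.7 = 13814.2 kip·in = 13814.2/12 = 1151.18 kip·ft.

M_n ≈ 1150 kip·ft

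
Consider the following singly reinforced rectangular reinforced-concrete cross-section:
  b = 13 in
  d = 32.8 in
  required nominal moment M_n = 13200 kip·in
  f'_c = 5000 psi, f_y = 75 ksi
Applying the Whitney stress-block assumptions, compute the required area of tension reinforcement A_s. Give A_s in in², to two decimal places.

A_s ≈ 6.15 in²

From M_n = 0.85 f'_c a b (d − a/2):
a = d − √(d² − 2M_n/(0.85 f'_c b)) = 32.8 − √(32.8² − 2 × 13200/(0.85 × 5 × 13)) = 8.346 in.
A_s = 0.85 f'_c a b / f_y = 0.85 × 5 × 8.346 × 13 / 75 = 6.148 in².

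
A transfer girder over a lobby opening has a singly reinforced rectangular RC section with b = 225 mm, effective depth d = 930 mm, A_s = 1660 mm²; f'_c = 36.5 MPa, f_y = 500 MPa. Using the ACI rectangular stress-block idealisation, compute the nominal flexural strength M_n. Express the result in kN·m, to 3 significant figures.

T = A_s f_y = 1660 × 500 = 830000 N = 830 kN.
From C = T: a = T/(0.85 f'_c b) = 830000/(0.85 × 36.5 × 225) = 118.90 mm.
M_n = T(d − a/2) = 830 kN × (930 − 59.45) mm = 722.56 kN·m.

M_n ≈ 723 kN·m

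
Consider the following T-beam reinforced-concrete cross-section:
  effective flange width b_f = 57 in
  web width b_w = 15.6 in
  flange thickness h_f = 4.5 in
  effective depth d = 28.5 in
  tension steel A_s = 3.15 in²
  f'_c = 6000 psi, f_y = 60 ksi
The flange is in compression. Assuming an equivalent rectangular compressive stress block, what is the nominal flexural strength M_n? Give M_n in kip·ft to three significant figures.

Tension: T = A_s f_y = 3.15 × 60 = 189 kips.
Try a within the flange: a = T/(0.85 f'_c b_f) = 189/(0.85 × 6 × 57) = 0.650 in.
Since a = 0.650 ≤ h_f = 4.5 in, the stress block lies entirely in the flange; analyse as a rectangular beam of width b_f.
M_n = T(d − a/2) = 189 × (28.5 − 0.325) = 5325.1 kip·in.
M_n = 5325.1/12 = 443.76 kip·ft.

M_n ≈ 444 kip·ft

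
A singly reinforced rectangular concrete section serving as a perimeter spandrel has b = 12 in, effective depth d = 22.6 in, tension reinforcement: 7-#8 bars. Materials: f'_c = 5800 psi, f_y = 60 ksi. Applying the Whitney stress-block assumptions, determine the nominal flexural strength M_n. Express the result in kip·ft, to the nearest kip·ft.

A_s = 7 × 0.79 = 5.53 in².
T = A_s f_y = 5.53 × 60 = 331.8 kips.
a = T/(0.85 f'_c b) = 331.8/(0.85 × 5.8 × 12) = 5.609 in.
M_n = T(d − a/2) = 331.8 × (22.6 − 2.8045) = 6568.1 kip·in = 6568.1/12 = 547.34 kip·ft.

M_n ≈ 547 kip·ft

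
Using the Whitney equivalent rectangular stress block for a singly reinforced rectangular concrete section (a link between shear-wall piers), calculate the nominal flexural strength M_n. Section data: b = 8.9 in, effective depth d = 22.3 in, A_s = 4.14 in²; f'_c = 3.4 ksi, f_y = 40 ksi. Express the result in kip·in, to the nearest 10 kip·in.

M_n ≈ 3160 kip·in

T = A_s f_y = 4.14 × 40 = 165.6 kips.
a = T/(0.85 f'_c b) = 165.6/(0.85 × 3.4 × 8.9) = 6.438 in.
M_n = T(d − a/2) = 165.6 × (22.3 − 3.219) = 3159.8 kip·in.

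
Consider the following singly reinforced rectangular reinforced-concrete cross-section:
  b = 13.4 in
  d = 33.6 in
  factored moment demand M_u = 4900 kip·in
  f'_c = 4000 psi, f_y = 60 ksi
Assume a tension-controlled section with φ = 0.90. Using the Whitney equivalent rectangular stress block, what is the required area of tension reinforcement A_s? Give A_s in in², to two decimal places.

A_s ≈ 2.86 in²

M_n = M_u/φ = 4900/0.90 = 5444.44 kip·in.
From M_n = 0.85 f'_c a b (d − a/2):
a = d − √(d² − 2M_n/(0.85 f'_c b)) = 33.6 − √(33.6² − 2 × 5444.44/(0.85 × 4 × 13.4)) = 3.768 in.
A_s = 0.85 f'_c a b / f_y = 0.85 × 4 × 3.768 × 13.4 / 60 = 2.861 in².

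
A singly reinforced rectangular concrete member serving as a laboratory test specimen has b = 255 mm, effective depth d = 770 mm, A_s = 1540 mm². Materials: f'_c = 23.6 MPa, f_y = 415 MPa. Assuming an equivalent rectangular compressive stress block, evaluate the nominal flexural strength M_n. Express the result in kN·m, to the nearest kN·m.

M_n ≈ 452 kN·m

T = A_s f_y = 1540 × 415 = 639100 N = 639.1 kN.
From C = T: a = T/(0.85 f'_c b) = 639100/(0.85 × 23.6 × 255) = 124.94 mm.
M_n = T(d − a/2) = 639.1 kN × (770 − 62.47) mm = 452.18 kN·m.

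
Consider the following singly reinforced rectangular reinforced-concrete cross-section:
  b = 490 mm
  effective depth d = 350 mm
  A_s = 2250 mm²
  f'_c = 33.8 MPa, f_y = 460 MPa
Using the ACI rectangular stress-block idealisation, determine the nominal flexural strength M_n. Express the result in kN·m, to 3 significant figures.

T = A_s f_y = 2250 × 460 = 1035000 N = 1035 kN.
From C = T: a = T/(0.85 f'_c b) = 1035000/(0.85 × 33.8 × 490) = 73.52 mm.
M_n = T(d − a/2) = 1035 kN × (350 − 36.76) mm = 324.20 kN·m.

M_n ≈ 324 kN·m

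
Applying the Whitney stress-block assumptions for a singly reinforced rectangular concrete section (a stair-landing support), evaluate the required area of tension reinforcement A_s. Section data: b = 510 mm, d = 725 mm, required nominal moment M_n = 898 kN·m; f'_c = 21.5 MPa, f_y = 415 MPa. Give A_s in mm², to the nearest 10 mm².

With M_n = 0.85 f'_c a b (d − a/2), solve the quadratic for a:
a = d − √(d² − 2M_n/(0.85 f'_c b)) = 725 − √(725² − 2 × 898×10⁶/(0.85 × 21.5 × 510)) = 148.00 mm.
A_s = 0.85 f'_c a b / f_y = 0.85 × 21.5 × 148.00 × 510 / 415 = 3323.8 mm².

A_s ≈ 3320 mm²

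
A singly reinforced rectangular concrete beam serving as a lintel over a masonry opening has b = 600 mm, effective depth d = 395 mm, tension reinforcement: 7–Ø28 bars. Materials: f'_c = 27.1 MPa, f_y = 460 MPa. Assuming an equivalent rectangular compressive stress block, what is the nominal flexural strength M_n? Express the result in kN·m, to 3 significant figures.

M_n ≈ 641 kN·m

A_s = 7 × 616 = 4312 mm².
T = A_s f_y = 4312 × 460 = 1983520 N = 1983.52 kN.
From C = T: a = T/(0.85 f'_c b) = 1983520/(0.85 × 27.1 × 600) = 143.51 mm.
M_n = T(d − a/2) = 1983.52 kN × (395 − 71.755) mm = 641.16 kN·m.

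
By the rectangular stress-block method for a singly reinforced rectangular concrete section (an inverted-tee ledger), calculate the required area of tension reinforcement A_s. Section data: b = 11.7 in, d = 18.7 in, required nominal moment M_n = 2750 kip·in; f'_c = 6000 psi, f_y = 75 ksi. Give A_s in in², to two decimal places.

From M_n = 0.85 f'_c a b (d − a/2):
a = d − √(d² − 2M_n/(0.85 f'_c b)) = 18.7 − √(18.7² − 2 × 2750/(0.85 × 6 × 11.7)) = 2.653 in.
A_s = 0.85 f'_c a b / f_y = 0.85 × 6 × 2.653 × 11.7 / 75 = 2.111 in².

A_s ≈ 2.11 in²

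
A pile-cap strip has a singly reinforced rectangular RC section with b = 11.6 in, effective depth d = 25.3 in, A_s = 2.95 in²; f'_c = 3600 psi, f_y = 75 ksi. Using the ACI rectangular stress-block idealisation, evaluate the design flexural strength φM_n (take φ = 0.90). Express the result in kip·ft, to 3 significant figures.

φM_n ≈ 368 kip·ft

T = A_s f_y = 2.95 × 75 = 221.25 kips.
a = T/(0.85 f'_c b) = 221.25/(0.85 × 3.6 × 11.6) = 6.233 in.
M_n = T(d − a/2) = 221.25 × (25.3 − 3.1165) = 4908.1 kip·in = 4908.1/12 = 409.01 kip·ft.
φM_n = 0.90 × 409.01 = 368.11 kip·ft.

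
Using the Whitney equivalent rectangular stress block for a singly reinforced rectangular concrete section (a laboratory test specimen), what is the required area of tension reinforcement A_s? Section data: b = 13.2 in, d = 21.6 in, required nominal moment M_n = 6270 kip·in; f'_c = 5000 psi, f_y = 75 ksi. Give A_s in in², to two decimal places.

A_s ≈ 4.50 in²

From M_n = 0.85 f'_c a b (d − a/2):
a = d − √(d² − 2M_n/(0.85 f'_c b)) = 21.6 − √(21.6² − 2 × 6270/(0.85 × 5 × 13.2)) = 6.011 in.
A_s = 0.85 f'_c a b / f_y = 0.85 × 5 × 6.011 × 13.2 / 75 = 4.496 in².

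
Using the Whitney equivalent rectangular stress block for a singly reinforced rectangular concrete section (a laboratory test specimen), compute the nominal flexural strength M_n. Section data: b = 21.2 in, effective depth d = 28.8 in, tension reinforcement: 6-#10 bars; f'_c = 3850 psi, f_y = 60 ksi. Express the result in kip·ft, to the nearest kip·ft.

M_n ≈ 972 kip·ft

A_s = 6 × 1.27 = 7.62 in².
T = A_s f_y = 7.62 × 60 = 457.2 kips.
a = T/(0.85 f'_c b) = 457.2/(0.85 × 3.85 × 21.2) = 6.590 in.
M_n = T(d − a/2) = 457.2 × (28.8 − 3.295) = 11660.9 kip·in = 11660.9/12 = 971.74 kip·ft.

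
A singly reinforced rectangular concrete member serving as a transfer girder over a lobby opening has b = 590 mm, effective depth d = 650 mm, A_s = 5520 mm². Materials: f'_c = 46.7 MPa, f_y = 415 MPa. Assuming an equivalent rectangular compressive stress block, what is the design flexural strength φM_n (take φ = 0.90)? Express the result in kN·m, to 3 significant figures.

T = A_s f_y = 5520 × 415 = 2290800 N = 2290.8 kN.
From C = T: a = T/(0.85 f'_c b) = 2290800/(0.85 × 46.7 × 590) = 97.81 mm.
M_n = T(d − a/2) = 2290.8 kN × (650 − 48.905) mm = 1376.99 kN·m.
φM_n = 0.90 × 1376.99 = 1239.29 kN·m.

φM_n ≈ 1240 kN·m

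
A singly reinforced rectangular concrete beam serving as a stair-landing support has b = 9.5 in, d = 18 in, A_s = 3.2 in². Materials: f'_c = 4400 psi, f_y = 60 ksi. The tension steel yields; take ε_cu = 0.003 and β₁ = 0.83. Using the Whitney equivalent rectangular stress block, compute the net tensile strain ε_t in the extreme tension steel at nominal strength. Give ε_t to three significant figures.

a = A_s f_y/(0.85 f'_c b) = 5.404 in.
β₁ = 0.83, so c = a/β₁ = 5.404/0.83 = 6.511 in.
From the linear strain diagram with ε_cu = 0.003: ε_t = 0.003 (d − c)/c = 0.003 × (18 − 6.511)/6.511 = 0.00529.
Since ε_t ≥ 0.005, the section is tension-controlled.

ε_t ≈ 0.00529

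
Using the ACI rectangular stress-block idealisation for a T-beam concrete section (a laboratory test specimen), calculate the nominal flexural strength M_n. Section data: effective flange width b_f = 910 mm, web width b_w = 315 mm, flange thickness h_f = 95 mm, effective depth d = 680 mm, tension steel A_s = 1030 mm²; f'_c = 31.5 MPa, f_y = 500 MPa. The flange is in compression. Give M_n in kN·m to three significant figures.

Tension: T = A_s f_y = 1030 × 500 = 515000 N.
Try a within the flange: a = T/(0.85 f'_c b_f) = 515000/(0.85 × 31.5 × 910) = 21.14 mm.
Since a = 21.14 ≤ h_f = 95 mm, the stress block lies entirely in the flange; analyse as a rectangular beam of width b_f.
M_n = T(d − a/2) = 515000 × (680 − 10.57) = 344.76 × 10⁶ N·mm.
M_n = 344.76 kN·m.

M_n ≈ 345 kN·m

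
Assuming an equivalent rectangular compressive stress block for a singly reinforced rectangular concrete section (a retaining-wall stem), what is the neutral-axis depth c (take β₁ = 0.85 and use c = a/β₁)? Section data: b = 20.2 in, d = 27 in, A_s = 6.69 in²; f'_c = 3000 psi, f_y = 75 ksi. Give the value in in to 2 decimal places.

T = A_s f_y = 6.69 × 75 = 501.75 kips.
a = T/(0.85 f'_c b) = 501.75/(0.85 × 3 × 20.2) = 9.7408 in.
With β₁ = 0.85, c = a/β₁ = 9.7408/0.85 = 11.46 in.

c ≈ 11.46 in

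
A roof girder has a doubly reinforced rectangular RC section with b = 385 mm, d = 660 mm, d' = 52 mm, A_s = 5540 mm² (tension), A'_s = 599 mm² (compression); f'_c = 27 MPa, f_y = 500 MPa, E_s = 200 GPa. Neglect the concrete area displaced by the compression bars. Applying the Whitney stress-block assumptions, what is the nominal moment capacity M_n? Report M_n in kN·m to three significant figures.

M_n ≈ 1470 kN·m

Assume both tension and compression steel yield.
Net tension couple steel: A_s − A'_s = 4941 mm².
a = (A_s − A'_s) f_y / (0.85 f'_c b) = 2470500/(0.85 × 27 × 385) = 279.60 mm.
c = a/β₁ = 279.60/0.85 = 328.94 mm; ε'_s = 0.003(c − d')/c = 0.0025 ≥ f_y/E_s = 0.0025, so compression steel does yield.
M_n = (A_s − A'_s) f_y (d − a/2) + A'_s f_y (d − d') = [2470500 × (660 − 139.8) + 299500 × (660 − 52)] × 10⁻⁶ = 1285.15 + 182.10 = 1467.25 kN·m.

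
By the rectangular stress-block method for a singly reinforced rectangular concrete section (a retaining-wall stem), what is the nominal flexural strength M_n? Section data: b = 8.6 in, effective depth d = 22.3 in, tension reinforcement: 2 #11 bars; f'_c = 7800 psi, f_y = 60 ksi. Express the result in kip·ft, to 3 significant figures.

A_s = 2 × 1.56 = 3.12 in².
T = A_s f_y = 3.12 × 60 = 187.2 kips.
a = T/(0.85 f'_c b) = 187.2/(0.85 × 7.8 × 8.6) = 3.283 in.
M_n = T(d − a/2) = 187.2 × (22.3 − 1.6415) = 3867.3 kip·in = 3867.3/12 = 322.28 kip·ft.

M_n ≈ 322 kip·ft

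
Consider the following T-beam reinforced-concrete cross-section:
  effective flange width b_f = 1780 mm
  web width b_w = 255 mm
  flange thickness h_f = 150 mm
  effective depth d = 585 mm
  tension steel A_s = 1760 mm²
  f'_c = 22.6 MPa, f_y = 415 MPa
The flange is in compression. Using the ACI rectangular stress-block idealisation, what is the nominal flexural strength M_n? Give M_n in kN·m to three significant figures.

Tension: T = A_s f_y = 1760 × 415 = 730400 N.
Try a within the flange: a = T/(0.85 f'_c b_f) = 730400/(0.85 × 22.6 × 1780) = 21.36 mm.
Since a = 21.36 ≤ h_f = 150 mm, the stress block lies entirely in the flange; analyse as a rectangular beam of width b_f.
M_n = T(d − a/2) = 730400 × (585 − 10.68) = 419.48 × 10⁶ N·mm.
M_n = 419.48 kN·m.

M_n ≈ 419 kN·m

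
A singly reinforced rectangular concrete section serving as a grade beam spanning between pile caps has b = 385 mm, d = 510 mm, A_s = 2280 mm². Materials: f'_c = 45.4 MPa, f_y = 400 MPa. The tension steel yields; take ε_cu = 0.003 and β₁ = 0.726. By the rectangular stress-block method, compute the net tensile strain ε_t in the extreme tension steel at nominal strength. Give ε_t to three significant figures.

a = A_s f_y/(0.85 f'_c b) = 61.38 mm.
β₁ = 0.726, so c = a/β₁ = 61.38/0.726 = 84.55 mm.
From the linear strain diagram with ε_cu = 0.003: ε_t = 0.003 (d − c)/c = 0.003 × (510 − 84.55)/84.55 = 0.0151.
Since ε_t ≥ 0.005, the section is tension-controlled.

ε_t ≈ 0.0151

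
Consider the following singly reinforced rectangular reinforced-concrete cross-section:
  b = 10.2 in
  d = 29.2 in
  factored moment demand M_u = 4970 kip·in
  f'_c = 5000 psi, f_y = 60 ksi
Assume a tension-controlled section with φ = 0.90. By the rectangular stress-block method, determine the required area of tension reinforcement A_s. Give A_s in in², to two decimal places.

M_n = M_u/φ = 4970/0.90 = 5522.22 kip·in.
From M_n = 0.85 f'_c a b (d − a/2):
a = d − √(d² − 2M_n/(0.85 f'_c b)) = 29.2 − √(29.2² − 2 × 5522.22/(0.85 × 5 × 10.2)) = 4.749 in.
A_s = 0.85 f'_c a b / f_y = 0.85 × 5 × 4.749 × 10.2 / 60 = 3.431 in².

A_s ≈ 3.43 in²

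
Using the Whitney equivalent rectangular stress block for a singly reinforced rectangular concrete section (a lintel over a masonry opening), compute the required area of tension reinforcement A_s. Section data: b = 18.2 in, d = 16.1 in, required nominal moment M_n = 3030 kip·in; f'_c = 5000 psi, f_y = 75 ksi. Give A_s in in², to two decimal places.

A_s ≈ 2.73 in²

From M_n = 0.85 f'_c a b (d − a/2):
a = d − √(d² − 2M_n/(0.85 f'_c b)) = 16.1 − √(16.1² − 2 × 3030/(0.85 × 5 × 18.2)) = 2.651 in.
A_s = 0.85 f'_c a b / f_y = 0.85 × 5 × 2.651 × 18.2 / 75 = 2.734 in².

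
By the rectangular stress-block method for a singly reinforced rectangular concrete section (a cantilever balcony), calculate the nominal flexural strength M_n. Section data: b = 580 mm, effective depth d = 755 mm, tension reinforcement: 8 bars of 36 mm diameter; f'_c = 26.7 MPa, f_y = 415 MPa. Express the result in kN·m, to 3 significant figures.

A_s = 8 × 1018 = 8144 mm².
T = A_s f_y = 8144 × 415 = 3379760 N = 3379.76 kN.
From C = T: a = T/(0.85 f'_c b) = 3379760/(0.85 × 26.7 × 580) = 256.76 mm.
M_n = T(d − a/2) = 3379.76 kN × (755 − 128.38) mm = 2117.83 kN·m.

M_n ≈ 2120 kN·m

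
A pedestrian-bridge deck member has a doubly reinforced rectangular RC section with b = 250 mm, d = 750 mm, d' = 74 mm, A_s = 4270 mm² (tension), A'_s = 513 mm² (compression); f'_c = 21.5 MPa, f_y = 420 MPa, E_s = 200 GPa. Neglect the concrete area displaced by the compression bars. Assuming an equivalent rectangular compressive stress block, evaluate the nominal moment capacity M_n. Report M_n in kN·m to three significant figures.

Assume both tension and compression steel yield.
Net tension couple steel: A_s − A'_s = 3757 mm².
a = (A_s − A'_s) f_y / (0.85 f'_c b) = 1577940/(0.85 × 21.5 × 250) = 345.38 mm.
c = a/β₁ = 345.38/0.85 = 406.33 mm; ε'_s = 0.003(c − d')/c = 0.0025 ≥ f_y/E_s = 0.0021, so compression steel does yield.
M_n = (A_s − A'_s) f_y (d − a/2) + A'_s f_y (d − d') = [1577940 × (750 − 172.69) + 215460 × (750 − 74)] × 10⁻⁶ = 910.96 + 145.65 = 1056.61 kN·m.

M_n ≈ 1060 kN·m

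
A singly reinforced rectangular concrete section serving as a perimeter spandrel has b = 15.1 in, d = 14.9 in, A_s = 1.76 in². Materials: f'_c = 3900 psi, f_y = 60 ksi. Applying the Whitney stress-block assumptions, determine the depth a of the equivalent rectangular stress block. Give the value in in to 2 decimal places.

a ≈ 2.11 in

T = A_s f_y = 1.76 × 60 = 105.6 kips.
a = T/(0.85 f'_c b) = 105.6/(0.85 × 3.9 × 15.1) = 2.11 in.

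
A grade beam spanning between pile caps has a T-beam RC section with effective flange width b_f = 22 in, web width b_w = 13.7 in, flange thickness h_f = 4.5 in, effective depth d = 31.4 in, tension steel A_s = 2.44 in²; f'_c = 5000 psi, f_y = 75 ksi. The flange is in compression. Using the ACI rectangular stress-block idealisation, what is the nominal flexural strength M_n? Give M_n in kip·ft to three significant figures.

Tension: T = A_s f_y = 2.44 × 75 = 183 kips.
Try a within the flange: a = T/(0.85 f'_c b_f) = 183/(0.85 × 5 × 22) = 1.957 in.
Since a = 1.957 ≤ h_f = 4.5 in, the stress block lies entirely in the flange; analyse as a rectangular beam of width b_f.
M_n = T(d − a/2) = 183 × (31.4 − 0.9785) = 5567.1 kip·in.
M_n = 5567.1/12 = 463.93 kip·ft.

M_n ≈ 464 kip·ft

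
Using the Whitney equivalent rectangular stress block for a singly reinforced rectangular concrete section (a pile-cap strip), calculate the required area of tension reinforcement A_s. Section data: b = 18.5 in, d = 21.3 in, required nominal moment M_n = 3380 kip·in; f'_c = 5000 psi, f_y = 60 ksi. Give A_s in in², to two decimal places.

A_s ≈ 2.78 in²

From M_n = 0.85 f'_c a b (d − a/2):
a = d − √(d² − 2M_n/(0.85 f'_c b)) = 21.3 − √(21.3² − 2 × 3380/(0.85 × 5 × 18.5)) = 2.124 in.
A_s = 0.85 f'_c a b / f_y = 0.85 × 5 × 2.124 × 18.5 / 60 = 2.783 in².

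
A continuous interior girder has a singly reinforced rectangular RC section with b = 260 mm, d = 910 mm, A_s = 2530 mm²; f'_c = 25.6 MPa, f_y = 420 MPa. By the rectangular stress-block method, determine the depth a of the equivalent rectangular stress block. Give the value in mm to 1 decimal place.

T = A_s f_y = 2530 × 420 = 1062600 N = 1062.6 kN.
Setting C = 0.85 f'_c a b equal to T: a = 1062600/(0.85 × 25.6 × 260) = 187.8 mm.

a ≈ 187.8 mm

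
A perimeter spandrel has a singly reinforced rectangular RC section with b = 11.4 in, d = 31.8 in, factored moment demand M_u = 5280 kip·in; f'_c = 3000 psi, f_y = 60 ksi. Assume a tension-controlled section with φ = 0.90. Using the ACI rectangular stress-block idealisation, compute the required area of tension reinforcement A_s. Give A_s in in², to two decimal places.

M_n = M_u/φ = 5280/0.90 = 5866.67 kip·in.
From M_n = 0.85 f'_c a b (d − a/2):
a = d − √(d² − 2M_n/(0.85 f'_c b)) = 31.8 − √(31.8² − 2 × 5866.67/(0.85 × 3 × 11.4)) = 7.150 in.
A_s = 0.85 f'_c a b / f_y = 0.85 × 3 × 7.150 × 11.4 / 60 = 3.464 in².

A_s ≈ 3.46 in²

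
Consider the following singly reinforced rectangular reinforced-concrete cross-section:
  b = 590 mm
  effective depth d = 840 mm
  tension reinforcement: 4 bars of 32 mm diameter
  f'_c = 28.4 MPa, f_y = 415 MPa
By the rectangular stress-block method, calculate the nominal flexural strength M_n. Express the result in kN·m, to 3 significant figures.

M_n ≈ 1060 kN·m

A_s = 4 × 804 = 3216 mm².
T = A_s f_y = 3216 × 415 = 1334640 N = 1334.64 kN.
From C = T: a = T/(0.85 f'_c b) = 1334640/(0.85 × 28.4 × 590) = 93.71 mm.
M_n = T(d − a/2) = 1334.64 kN × (840 − 46.855) mm = 1058.56 kN·m.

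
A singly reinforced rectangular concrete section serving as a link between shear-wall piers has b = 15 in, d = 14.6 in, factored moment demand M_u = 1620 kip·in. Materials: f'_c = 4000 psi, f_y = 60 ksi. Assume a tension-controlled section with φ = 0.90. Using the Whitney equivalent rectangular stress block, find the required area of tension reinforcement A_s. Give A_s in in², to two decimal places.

M_n = M_u/φ = 1620/0.90 = 1800 kip·in.
From M_n = 0.85 f'_c a b (d − a/2):
a = d − √(d² − 2M_n/(0.85 f'_c b)) = 14.6 − √(14.6² − 2 × 1800/(0.85 × 4 × 15)) = 2.660 in.
A_s = 0.85 f'_c a b / f_y = 0.85 × 4 × 2.660 × 15 / 60 = 2.261 in².

A_s ≈ 2.26 in²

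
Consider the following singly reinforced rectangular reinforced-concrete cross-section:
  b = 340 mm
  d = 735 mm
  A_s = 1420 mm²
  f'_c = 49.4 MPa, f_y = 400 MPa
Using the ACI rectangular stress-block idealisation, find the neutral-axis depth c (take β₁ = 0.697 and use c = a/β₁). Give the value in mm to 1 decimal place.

c ≈ 57.1 mm

T = A_s f_y = 1420 × 400 = 568000 N = 568 kN.
Setting C = 0.85 f'_c a b equal to T: a = 568000/(0.85 × 49.4 × 340) = 39.785 mm.
With β₁ = 0.697, c = a/β₁ = 39.785/0.697 = 57.1 mm.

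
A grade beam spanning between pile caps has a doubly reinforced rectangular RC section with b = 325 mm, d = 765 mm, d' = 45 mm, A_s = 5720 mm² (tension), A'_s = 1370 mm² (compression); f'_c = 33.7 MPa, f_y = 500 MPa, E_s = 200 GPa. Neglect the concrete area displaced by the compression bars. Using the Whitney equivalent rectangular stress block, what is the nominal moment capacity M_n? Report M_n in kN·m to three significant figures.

M_n ≈ 1900 kN·m

Assume both tension and compression steel yield.
Net tension couple steel: A_s − A'_s = 4350 mm².
a = (A_s − A'_s) f_y / (0.85 f'_c b) = 2175000/(0.85 × 33.7 × 325) = 233.63 mm.
c = a/β₁ = 233.63/0.809 = 288.79 mm; ε'_s = 0.003(c − d')/c = 0.0025 ≥ f_y/E_s = 0.0025, so compression steel does yield.
M_n = (A_s − A'_s) f_y (d − a/2) + A'_s f_y (d − d') = [2175000 × (765 − 116.815) + 685000 × (765 − 45)] × 10⁻⁶ = 1409.80 + 493.20 = 1903.00 kN·m.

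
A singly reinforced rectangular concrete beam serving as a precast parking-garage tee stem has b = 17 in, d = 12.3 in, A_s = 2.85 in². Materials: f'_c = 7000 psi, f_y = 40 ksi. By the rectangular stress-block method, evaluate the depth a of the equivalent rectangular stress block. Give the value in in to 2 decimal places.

a ≈ 1.13 in

T = A_s f_y = 2.85 × 40 = 114 kips.
a = T/(0.85 f'_c b) = 114/(0.85 × 7 × 17) = 1.13 in.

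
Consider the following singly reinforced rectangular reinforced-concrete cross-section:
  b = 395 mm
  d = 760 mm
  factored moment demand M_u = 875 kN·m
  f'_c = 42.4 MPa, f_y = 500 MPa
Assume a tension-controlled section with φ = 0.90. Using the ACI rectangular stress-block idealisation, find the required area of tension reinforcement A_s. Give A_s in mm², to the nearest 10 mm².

M_n = M_u/φ = 875/0.90 = 972.222 kN·m.
With M_n = 0.85 f'_c a b (d − a/2), solve the quadratic for a:
a = d − √(d² − 2M_n/(0.85 f'_c b)) = 760 − √(760² − 2 × 972.222×10⁶/(0.85 × 42.4 × 395)) = 95.91 mm.
A_s = 0.85 f'_c a b / f_y = 0.85 × 42.4 × 95.91 × 395 / 500 = 2730.7 mm².

A_s ≈ 2730 mm²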